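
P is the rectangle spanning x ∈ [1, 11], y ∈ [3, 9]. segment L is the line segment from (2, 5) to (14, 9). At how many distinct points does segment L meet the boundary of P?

1

The segment meets the boundary at (11,8).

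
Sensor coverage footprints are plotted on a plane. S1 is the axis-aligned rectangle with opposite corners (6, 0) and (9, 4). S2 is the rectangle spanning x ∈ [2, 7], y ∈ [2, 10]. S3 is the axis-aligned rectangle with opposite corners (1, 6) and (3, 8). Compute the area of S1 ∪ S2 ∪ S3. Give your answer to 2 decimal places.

By inclusion–exclusion:
Individual areas: |S1| = 12, |S2| = 40, |S3| = 4.
|S1∩S2|: x∈[6,7], y∈[2,4] → 1·2 = 2.
|S1∩S3| = 0 (no overlap).
|S2∩S3|: x∈[2,3], y∈[6,8] → 1·2 = 2.
|S1∩S2∩S3| = 0.
|S1 ∪ S2 ∪ S3| = 56 − 4 + 0 = 52.00.

52.00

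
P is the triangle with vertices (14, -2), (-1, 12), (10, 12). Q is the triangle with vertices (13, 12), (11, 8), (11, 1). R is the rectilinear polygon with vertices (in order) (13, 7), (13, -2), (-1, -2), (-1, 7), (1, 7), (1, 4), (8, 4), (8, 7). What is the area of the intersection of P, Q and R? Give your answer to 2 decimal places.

2.80

The intersection is the polygon with vertices (11,1), (11,7), (11.429,7), (11.833,5.583).
By the shoelace formula its area is 2.80.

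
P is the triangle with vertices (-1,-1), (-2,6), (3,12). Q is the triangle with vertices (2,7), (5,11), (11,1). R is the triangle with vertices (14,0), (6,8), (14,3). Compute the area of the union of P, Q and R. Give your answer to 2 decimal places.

By inclusion–exclusion:
Individual areas: |P| = 20.5, |Q| = 27, |R| = 12.
|P∩Q| = 0.
|P∩R| = 0.
|Q∩R| = 0.48.
|P∩Q∩R| = 0.
|P ∪ Q ∪ R| = 59.5 − 0.48 + 0 = 59.02.

59.02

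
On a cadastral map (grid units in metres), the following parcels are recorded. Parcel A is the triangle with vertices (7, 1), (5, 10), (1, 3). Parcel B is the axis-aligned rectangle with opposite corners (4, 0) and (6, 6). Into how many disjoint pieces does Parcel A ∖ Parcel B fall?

2

Parcel A ∖ Parcel B splits into 2 disjoint pieces (area 2.0833, area 14.2778).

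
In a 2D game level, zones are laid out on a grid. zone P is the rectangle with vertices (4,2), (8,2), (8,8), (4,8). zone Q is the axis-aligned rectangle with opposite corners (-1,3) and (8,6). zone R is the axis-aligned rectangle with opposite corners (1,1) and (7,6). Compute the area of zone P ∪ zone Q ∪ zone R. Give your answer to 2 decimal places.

48.00

By inclusion–exclusion:
Individual areas: |zone P| = 24, |zone Q| = 27, |zone R| = 30.
|zone P∩zone Q|: x∈[4,8], y∈[3,6] → 4·3 = 12.
|zone P∩zone R|: x∈[4,7], y∈[2,6] → 3·4 = 12.
|zone Q∩zone R|: x∈[1,7], y∈[3,6] → 6·3 = 18.
|zone P∩zone Q∩zone R| = 9.
|zone P ∪ zone Q ∪ zone R| = 81 − 42 + 9 = 48.00.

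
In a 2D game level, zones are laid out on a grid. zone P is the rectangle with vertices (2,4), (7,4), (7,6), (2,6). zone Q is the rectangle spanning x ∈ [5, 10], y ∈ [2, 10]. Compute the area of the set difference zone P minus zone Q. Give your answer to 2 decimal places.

|zone P∩zone Q|: x∈[5,7], y∈[4,6] → 2·2 = 4.
|zone P| = 10.
|zone P ∖ zone Q| = |zone P| − |zone P∩zone Q| = 10 − 4 = 6.00.

6.00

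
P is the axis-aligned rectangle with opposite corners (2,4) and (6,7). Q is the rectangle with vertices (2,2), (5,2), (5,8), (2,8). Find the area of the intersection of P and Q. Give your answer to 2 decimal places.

9.00

|P∩Q|: x∈[2,5], y∈[4,7] → 3·3 = 9.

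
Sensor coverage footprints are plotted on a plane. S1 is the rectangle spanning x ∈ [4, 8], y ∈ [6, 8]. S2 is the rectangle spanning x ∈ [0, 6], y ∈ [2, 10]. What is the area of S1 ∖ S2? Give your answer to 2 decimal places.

|S1∩S2|: x∈[4,6], y∈[6,8] → 2·2 = 4.
|S1| = 8.
|S1 ∖ S2| = |S1| − |S1∩S2| = 8 − 4 = 4.00.

4.00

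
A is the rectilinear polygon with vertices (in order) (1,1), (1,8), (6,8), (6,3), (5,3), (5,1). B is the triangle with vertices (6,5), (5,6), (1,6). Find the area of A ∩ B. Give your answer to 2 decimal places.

2.00

The intersection is the polygon with vertices (5,6), (6,5), (1,6).
By the shoelace formula its area is 2.00.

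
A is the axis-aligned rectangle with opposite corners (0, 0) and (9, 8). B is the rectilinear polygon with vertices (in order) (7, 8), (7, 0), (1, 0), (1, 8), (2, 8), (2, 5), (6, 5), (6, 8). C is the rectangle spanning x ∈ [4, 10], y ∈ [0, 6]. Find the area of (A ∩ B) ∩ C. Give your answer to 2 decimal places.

The region (A ∩ B) ∩ C is the polygon with vertices (7,0), (4,0), (4,5), (6,5), (6,6), (7,6).
By the shoelace formula its area is 16.00.

16.00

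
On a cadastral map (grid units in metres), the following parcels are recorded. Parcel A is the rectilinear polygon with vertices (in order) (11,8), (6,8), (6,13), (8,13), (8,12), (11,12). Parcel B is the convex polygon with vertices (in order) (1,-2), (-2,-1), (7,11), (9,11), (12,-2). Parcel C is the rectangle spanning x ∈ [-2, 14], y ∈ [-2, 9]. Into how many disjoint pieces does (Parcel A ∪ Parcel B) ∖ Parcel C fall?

1

(Parcel A ∪ Parcel B) ∖ Parcel C is a single connected region.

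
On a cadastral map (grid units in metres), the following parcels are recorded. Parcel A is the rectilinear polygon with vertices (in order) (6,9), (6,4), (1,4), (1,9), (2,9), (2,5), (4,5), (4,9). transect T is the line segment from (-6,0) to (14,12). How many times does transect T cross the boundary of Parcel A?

The segment meets the boundary at (6,7.2), (4,6), (2.333,5), (1,4.2).

4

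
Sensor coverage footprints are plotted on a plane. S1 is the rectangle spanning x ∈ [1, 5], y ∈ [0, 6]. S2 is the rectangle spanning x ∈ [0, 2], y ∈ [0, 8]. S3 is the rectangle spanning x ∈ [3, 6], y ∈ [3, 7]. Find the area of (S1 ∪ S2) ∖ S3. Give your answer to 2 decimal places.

28.00

|S1 ∪ S2| = 34.
|(S1 ∪ S2) ∩ S3| = 6.
|(S1 ∪ S2) ∖ S3| = 34 − 6 = 28.00.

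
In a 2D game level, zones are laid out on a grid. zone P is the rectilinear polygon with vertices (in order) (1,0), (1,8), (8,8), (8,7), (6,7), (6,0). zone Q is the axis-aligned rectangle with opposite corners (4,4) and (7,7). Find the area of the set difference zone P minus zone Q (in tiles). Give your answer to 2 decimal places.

|zone P| = 42, |zone P∩zone Q| = 6.
|zone P ∖ zone Q| = |zone P| − |zone P∩zone Q| = 42 − 6 = 36.00.

36.00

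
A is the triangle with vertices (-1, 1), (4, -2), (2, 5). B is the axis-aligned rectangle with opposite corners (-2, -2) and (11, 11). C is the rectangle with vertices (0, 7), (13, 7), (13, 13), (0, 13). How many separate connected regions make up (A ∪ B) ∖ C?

1

(A ∪ B) ∖ C is a single connected region.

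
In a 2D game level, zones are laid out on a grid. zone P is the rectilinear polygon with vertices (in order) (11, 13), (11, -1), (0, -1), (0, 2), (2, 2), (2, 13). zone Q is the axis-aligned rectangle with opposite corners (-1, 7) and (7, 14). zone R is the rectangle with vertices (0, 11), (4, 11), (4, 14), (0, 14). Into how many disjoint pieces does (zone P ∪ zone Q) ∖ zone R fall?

1

(zone P ∪ zone Q) ∖ zone R is a single connected region.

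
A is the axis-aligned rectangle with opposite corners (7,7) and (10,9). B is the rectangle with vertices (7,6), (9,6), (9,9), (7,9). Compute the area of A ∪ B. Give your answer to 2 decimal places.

By inclusion–exclusion:
Individual areas: |A| = 6, |B| = 6.
|A∩B|: x∈[7,9], y∈[7,9] → 2·2 = 4.
|A ∪ B| = 12 − 4 = 8.00.

8.00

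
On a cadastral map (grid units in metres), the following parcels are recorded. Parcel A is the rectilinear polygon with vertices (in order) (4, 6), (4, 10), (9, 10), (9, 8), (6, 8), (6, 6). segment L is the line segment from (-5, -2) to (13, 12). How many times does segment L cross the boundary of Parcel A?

4

The segment meets the boundary at (9,8.889), (7.857,8), (6,6.556), (5.286,6).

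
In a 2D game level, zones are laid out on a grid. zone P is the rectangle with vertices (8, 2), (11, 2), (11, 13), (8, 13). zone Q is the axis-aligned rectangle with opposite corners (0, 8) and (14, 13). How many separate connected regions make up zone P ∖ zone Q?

zone P ∖ zone Q is a single connected region.

1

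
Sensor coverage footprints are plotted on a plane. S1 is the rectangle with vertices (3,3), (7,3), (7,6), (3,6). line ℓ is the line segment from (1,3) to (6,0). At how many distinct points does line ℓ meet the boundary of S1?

The segment lies entirely outside S1 and never meets its boundary.

0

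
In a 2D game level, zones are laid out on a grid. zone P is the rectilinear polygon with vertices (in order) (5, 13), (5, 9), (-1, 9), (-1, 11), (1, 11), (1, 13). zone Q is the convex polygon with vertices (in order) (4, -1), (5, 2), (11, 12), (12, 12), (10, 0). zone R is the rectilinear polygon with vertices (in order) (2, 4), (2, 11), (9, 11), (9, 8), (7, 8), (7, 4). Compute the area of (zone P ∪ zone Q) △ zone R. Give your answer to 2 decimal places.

93.17

|zone P ∪ zone Q| = 65.5.
|(zone P ∪ zone Q) ∩ zone R| = 6.6667.
|(zone P ∪ zone Q) △ zone R| = 65.5 + 41 − 13.3333 = 93.17.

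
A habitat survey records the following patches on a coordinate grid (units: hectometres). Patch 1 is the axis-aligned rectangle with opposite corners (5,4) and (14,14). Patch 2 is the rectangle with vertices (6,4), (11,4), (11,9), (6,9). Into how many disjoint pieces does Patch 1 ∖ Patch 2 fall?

Patch 1 ∖ Patch 2 is a single connected region.

1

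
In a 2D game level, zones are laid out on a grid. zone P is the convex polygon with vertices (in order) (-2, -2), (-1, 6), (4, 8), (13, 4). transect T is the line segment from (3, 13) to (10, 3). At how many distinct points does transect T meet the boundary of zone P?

The segment meets the boundary at (7.629,6.387).

1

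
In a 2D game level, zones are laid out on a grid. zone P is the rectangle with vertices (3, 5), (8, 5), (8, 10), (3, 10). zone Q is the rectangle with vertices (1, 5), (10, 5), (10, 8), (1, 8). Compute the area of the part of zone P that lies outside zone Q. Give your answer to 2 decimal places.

10.00

|zone P∩zone Q|: x∈[3,8], y∈[5,8] → 5·3 = 15.
|zone P| = 25.
|zone P ∖ zone Q| = |zone P| − |zone P∩zone Q| = 25 − 15 = 10.00.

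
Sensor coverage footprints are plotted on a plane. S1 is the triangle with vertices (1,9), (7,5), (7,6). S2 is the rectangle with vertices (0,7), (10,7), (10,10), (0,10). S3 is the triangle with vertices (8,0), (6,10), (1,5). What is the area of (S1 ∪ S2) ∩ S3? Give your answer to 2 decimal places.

The region (S1 ∪ S2) ∩ S3 is the polygon with vertices (4,7), (3,7), (6,10), (6.6,7), (5,7), (6.778,6.111), (7,5).
By the shoelace formula its area is 7.29.

7.29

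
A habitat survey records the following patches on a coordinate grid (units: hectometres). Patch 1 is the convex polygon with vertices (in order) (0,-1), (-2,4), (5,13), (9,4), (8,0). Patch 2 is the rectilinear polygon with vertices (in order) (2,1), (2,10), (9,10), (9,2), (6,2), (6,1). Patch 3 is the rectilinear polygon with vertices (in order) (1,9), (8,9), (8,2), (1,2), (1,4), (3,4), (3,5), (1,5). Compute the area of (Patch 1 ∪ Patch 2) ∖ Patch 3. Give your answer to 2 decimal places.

|Patch 1 ∪ Patch 2| = 101.2857.
|(Patch 1 ∪ Patch 2) ∩ Patch 3| = 46.4921.
|(Patch 1 ∪ Patch 2) ∖ Patch 3| = 101.2857 − 46.4921 = 54.79.

54.79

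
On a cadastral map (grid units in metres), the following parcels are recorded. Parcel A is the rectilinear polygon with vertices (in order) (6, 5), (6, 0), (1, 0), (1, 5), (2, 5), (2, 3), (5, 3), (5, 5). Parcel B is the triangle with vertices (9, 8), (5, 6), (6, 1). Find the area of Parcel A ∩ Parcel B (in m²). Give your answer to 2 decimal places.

The intersection is the polygon with vertices (6,1), (5.2,5), (6,5).
By the shoelace formula its area is 1.60.

1.60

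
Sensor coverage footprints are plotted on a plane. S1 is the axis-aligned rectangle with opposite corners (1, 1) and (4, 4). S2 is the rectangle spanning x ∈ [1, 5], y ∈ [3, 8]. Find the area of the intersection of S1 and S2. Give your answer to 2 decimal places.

|S1∩S2|: x∈[1,4], y∈[3,4] → 3·1 = 3.

3.00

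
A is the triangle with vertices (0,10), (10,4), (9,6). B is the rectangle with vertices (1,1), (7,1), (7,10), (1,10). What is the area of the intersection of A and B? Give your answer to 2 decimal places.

The intersection is the polygon with vertices (1,9.4), (1,9.556), (7,6.889), (7,5.8).
By the shoelace formula its area is 3.73.

3.73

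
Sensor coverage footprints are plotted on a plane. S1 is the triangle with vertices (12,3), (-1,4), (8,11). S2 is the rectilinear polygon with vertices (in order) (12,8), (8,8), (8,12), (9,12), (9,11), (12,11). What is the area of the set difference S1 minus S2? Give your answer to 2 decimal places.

|S1| = 50, |S1∩S2| = 2.25.
|S1 ∖ S2| = |S1| − |S1∩S2| = 50 − 2.25 = 47.75.

47.75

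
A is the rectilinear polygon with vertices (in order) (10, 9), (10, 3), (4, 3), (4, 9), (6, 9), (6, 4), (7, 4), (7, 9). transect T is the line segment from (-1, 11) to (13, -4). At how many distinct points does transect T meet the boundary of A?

2

The segment meets the boundary at (6.467,3), (4,5.643).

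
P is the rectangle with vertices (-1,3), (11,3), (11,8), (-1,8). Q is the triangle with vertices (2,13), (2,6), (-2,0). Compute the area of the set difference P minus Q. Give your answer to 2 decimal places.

|P| = 60, |P∩Q| = 8.5288.
|P ∖ Q| = |P| − |P∩Q| = 60 − 8.5288 = 51.47.

51.47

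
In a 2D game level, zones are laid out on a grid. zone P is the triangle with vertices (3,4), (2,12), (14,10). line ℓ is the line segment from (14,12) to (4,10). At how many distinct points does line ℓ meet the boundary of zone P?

The segment meets the boundary at (8.545,10.909).

1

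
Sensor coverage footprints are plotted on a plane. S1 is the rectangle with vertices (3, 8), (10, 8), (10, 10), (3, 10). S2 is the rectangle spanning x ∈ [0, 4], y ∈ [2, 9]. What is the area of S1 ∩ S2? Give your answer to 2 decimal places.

1.00

|S1∩S2|: x∈[3,4], y∈[8,9] → 1·1 = 1.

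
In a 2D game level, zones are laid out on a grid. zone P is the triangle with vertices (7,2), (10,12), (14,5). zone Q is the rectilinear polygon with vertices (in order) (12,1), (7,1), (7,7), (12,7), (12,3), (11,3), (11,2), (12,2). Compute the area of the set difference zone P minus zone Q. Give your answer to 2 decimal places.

|zone P| = 30.5, |zone P∩zone Q| = 15.8929.
|zone P ∖ zone Q| = |zone P| − |zone P∩zone Q| = 30.5 − 15.8929 = 14.61.

14.61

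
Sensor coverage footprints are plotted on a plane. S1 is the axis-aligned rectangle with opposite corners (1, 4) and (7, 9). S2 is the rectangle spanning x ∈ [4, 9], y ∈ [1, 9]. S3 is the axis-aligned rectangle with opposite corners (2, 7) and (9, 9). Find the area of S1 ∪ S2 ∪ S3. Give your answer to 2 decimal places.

55.00

By inclusion–exclusion:
Individual areas: |S1| = 30, |S2| = 40, |S3| = 14.
|S1∩S2|: x∈[4,7], y∈[4,9] → 3·5 = 15.
|S1∩S3|: x∈[2,7], y∈[7,9] → 5·2 = 10.
|S2∩S3|: x∈[4,9], y∈[7,9] → 5·2 = 10.
|S1∩S2∩S3| = 6.
|S1 ∪ S2 ∪ S3| = 84 − 35 + 6 = 55.00.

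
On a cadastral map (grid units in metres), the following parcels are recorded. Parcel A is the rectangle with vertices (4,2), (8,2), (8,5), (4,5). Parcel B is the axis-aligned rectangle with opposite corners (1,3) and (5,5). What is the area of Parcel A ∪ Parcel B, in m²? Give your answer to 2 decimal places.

By inclusion–exclusion:
Individual areas: |Parcel A| = 12, |Parcel B| = 8.
|Parcel A∩Parcel B|: x∈[4,5], y∈[3,5] → 1·2 = 2.
|Parcel A ∪ Parcel B| = 20 − 2 = 18.00.

18.00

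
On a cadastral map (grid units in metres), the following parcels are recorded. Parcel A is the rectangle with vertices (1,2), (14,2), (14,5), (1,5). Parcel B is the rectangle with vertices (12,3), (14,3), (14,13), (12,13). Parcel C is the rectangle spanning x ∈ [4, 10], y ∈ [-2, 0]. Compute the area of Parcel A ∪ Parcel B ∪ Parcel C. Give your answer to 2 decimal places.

By inclusion–exclusion:
Individual areas: |Parcel A| = 39, |Parcel B| = 20, |Parcel C| = 12.
|Parcel A∩Parcel B|: x∈[12,14], y∈[3,5] → 2·2 = 4.
|Parcel A∩Parcel C| = 0 (no overlap).
|Parcel B∩Parcel C| = 0 (no overlap).
|Parcel A∩Parcel B∩Parcel C| = 0.
|Parcel A ∪ Parcel B ∪ Parcel C| = 71 − 4 + 0 = 67.00.

67.00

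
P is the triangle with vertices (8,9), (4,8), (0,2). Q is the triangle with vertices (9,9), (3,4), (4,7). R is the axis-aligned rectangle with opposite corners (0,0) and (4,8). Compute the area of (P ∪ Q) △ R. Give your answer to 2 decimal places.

|P ∪ Q| = 13.6022.
|(P ∪ Q) ∩ R| = 5.5539.
|(P ∪ Q) △ R| = 13.6022 + 32 − 11.1078 = 34.49.

34.49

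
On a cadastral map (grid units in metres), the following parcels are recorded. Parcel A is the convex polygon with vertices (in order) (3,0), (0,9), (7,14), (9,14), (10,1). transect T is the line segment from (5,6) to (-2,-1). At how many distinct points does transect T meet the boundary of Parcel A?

The segment meets the boundary at (2,3).

1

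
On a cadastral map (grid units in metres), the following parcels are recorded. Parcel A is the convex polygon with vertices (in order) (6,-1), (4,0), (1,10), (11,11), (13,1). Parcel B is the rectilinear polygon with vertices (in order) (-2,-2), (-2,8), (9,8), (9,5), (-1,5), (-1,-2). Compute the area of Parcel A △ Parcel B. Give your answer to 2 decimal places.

|Parcel A| = 103, |Parcel B| = 40, |Parcel A∩Parcel B| = 20.85.
|Parcel A △ Parcel B| = |Parcel A| + |Parcel B| − 2·|Parcel A∩Parcel B| = 103 + 40 − 41.7 = 101.30.

101.30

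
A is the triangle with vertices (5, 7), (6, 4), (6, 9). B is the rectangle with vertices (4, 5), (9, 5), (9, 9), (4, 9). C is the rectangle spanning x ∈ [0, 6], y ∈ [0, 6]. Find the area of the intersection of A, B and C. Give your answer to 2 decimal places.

0.50

The intersection is the polygon with vertices (6,5), (5.667,5), (5.333,6), (6,6).
By the shoelace formula its area is 0.50.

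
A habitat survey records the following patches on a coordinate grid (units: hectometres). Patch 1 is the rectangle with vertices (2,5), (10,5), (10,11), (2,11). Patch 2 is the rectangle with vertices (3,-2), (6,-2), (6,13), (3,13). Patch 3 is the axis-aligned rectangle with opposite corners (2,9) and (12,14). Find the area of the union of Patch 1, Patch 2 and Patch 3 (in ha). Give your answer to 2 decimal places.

By inclusion–exclusion:
Individual areas: |Patch 1| = 48, |Patch 2| = 45, |Patch 3| = 50.
|Patch 1∩Patch 2|: x∈[3,6], y∈[5,11] → 3·6 = 18.
|Patch 1∩Patch 3|: x∈[2,10], y∈[9,11] → 8·2 = 16.
|Patch 2∩Patch 3|: x∈[3,6], y∈[9,13] → 3·4 = 12.
|Patch 1∩Patch 2∩Patch 3| = 6.
|Patch 1 ∪ Patch 2 ∪ Patch 3| = 143 − 46 + 6 = 103.00.

103.00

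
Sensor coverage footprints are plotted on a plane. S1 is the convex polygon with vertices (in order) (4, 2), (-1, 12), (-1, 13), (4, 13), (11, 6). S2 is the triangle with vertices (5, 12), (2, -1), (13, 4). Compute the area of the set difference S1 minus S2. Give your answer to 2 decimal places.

|S1| = 68.5, |S1∩S2| = 38.3684.
|S1 ∖ S2| = |S1| − |S1∩S2| = 68.5 − 38.3684 = 30.13.

30.13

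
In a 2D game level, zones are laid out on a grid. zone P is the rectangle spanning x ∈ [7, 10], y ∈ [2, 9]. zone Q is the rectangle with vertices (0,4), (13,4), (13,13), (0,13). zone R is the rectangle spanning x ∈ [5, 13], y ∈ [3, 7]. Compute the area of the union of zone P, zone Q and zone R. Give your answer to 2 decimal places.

By inclusion–exclusion:
Individual areas: |zone P| = 21, |zone Q| = 117, |zone R| = 32.
|zone P∩zone Q|: x∈[7,10], y∈[4,9] → 3·5 = 15.
|zone P∩zone R|: x∈[7,10], y∈[3,7] → 3·4 = 12.
|zone Q∩zone R|: x∈[5,13], y∈[4,7] → 8·3 = 24.
|zone P∩zone Q∩zone R| = 9.
|zone P ∪ zone Q ∪ zone R| = 170 − 51 + 9 = 128.00.

128.00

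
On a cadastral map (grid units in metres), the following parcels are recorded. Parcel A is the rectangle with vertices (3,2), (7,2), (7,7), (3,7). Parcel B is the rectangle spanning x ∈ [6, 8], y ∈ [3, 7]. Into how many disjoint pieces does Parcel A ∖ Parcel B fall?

1

Parcel A ∖ Parcel B is a single connected region.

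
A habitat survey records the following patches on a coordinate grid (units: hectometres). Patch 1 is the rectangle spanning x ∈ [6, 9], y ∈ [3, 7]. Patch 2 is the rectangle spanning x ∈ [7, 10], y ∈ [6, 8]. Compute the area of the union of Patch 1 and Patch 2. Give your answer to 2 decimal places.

16.00

By inclusion–exclusion:
Individual areas: |Patch 1| = 12, |Patch 2| = 6.
|Patch 1∩Patch 2|: x∈[7,9], y∈[6,7] → 2·1 = 2.
|Patch 1 ∪ Patch 2| = 18 − 2 = 16.00.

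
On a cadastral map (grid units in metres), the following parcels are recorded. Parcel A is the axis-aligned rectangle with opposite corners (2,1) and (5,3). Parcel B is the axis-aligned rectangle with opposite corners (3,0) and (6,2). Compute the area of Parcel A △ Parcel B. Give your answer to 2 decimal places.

|Parcel A∩Parcel B|: x∈[3,5], y∈[1,2] → 2·1 = 2.
|Parcel A △ Parcel B| = |Parcel A| + |Parcel B| − 2·|Parcel A∩Parcel B| = 6 + 6 − 4 = 8.00.

8.00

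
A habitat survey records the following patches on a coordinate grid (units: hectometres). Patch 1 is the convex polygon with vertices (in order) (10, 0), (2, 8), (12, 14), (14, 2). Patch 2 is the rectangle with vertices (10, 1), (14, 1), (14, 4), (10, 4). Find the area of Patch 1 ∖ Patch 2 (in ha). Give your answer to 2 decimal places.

79.33

|Patch 1| = 90, |Patch 1∩Patch 2| = 10.6667.
|Patch 1 ∖ Patch 2| = |Patch 1| − |Patch 1∩Patch 2| = 90 − 10.6667 = 79.33.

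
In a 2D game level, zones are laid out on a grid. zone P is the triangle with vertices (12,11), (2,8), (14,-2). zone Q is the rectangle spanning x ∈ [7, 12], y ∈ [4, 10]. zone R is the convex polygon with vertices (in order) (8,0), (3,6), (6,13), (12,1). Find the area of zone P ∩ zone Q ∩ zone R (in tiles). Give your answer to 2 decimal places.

11.76

The intersection is the polygon with vertices (7,4), (7,9.5), (7.652,9.696), (10.5,4).
By the shoelace formula its area is 11.76.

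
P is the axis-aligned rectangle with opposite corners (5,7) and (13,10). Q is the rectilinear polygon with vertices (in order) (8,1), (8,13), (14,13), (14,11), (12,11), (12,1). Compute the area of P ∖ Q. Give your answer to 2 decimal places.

|P| = 24, |P∩Q| = 12.
|P ∖ Q| = |P| − |P∩Q| = 24 − 12 = 12.00.

12.00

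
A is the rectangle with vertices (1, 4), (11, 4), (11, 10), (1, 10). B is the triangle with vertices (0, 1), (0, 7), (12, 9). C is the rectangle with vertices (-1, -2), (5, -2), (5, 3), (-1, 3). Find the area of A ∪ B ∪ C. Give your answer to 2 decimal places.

By inclusion–exclusion:
Individual areas: |A| = 60, |B| = 36, |C| = 30.
|A∩B| = 25.9167.
|A∩C| = 0 (no overlap).
|B∩C| = 3.
|A∩B∩C| = 0.
|A ∪ B ∪ C| = 126 − 28.9167 + 0 = 97.08.

97.08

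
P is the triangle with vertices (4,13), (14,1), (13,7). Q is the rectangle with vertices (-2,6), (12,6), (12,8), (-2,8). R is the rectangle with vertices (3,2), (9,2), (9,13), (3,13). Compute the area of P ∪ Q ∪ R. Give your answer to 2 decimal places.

93.83

By inclusion–exclusion:
Individual areas: |P| = 24, |Q| = 28, |R| = 66.
|P∩Q| = 5.9167.
|P∩R| = 6.6667.
|Q∩R|: x∈[3,9], y∈[6,8] → 6·2 = 12.
|P∩Q∩R| = 0.4167.
|P ∪ Q ∪ R| = 118 − 24.5833 + 0.4167 = 93.83.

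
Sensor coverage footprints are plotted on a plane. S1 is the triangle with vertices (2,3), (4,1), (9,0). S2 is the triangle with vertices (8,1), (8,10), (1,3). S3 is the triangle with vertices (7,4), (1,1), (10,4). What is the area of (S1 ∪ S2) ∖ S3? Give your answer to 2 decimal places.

31.82

|S1 ∪ S2| = 35.2714.
|(S1 ∪ S2) ∩ S3| = 3.4552.
|(S1 ∪ S2) ∖ S3| = 35.2714 − 3.4552 = 31.82.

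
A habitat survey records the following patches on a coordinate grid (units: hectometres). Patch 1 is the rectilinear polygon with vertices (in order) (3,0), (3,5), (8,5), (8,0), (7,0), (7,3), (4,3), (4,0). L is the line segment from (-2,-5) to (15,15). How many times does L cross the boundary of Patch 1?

The segment meets the boundary at (6.5,5), (4.8,3), (4,2.059), (3,0.882).

4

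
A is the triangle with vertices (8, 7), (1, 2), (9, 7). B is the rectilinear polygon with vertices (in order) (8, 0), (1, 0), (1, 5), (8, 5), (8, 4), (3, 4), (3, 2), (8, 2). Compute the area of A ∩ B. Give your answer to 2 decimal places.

0.68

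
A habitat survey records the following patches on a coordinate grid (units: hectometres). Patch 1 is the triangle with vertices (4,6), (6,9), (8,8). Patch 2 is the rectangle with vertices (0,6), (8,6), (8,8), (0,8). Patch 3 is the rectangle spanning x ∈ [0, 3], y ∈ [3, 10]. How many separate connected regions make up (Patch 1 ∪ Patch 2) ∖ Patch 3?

1

(Patch 1 ∪ Patch 2) ∖ Patch 3 is a single connected region.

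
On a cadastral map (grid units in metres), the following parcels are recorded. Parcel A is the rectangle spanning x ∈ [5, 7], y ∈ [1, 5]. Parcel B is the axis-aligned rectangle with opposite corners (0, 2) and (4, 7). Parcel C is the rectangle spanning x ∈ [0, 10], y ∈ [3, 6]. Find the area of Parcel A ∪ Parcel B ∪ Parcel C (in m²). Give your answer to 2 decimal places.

By inclusion–exclusion:
Individual areas: |Parcel A| = 8, |Parcel B| = 20, |Parcel C| = 30.
|Parcel A∩Parcel B| = 0 (no overlap).
|Parcel A∩Parcel C|: x∈[5,7], y∈[3,5] → 2·2 = 4.
|Parcel B∩Parcel C|: x∈[0,4], y∈[3,6] → 4·3 = 12.
|Parcel A∩Parcel B∩Parcel C| = 0.
|Parcel A ∪ Parcel B ∪ Parcel C| = 58 − 16 + 0 = 42.00.

42.00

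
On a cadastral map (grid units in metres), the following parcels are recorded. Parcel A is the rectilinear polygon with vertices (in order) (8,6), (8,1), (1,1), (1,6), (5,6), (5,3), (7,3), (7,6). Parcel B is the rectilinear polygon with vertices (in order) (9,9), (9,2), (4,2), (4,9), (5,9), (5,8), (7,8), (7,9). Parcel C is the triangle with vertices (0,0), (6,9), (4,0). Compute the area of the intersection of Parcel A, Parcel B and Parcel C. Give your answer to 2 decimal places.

The intersection is the polygon with vertices (4,2), (4,6), (5,6), (5,4.5), (4.444,2).
By the shoelace formula its area is 3.31.

3.31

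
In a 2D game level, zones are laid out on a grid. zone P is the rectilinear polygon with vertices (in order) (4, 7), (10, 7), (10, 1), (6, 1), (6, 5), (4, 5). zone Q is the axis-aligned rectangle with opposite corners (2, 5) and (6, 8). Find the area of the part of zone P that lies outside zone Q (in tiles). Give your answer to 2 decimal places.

|zone P| = 28, |zone P∩zone Q| = 4.
|zone P ∖ zone Q| = |zone P| − |zone P∩zone Q| = 28 − 4 = 24.00.

24.00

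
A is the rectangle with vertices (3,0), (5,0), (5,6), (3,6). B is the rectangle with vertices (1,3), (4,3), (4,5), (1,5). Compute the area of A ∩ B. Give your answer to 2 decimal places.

2.00

|A∩B|: x∈[3,4], y∈[3,5] → 1·2 = 2.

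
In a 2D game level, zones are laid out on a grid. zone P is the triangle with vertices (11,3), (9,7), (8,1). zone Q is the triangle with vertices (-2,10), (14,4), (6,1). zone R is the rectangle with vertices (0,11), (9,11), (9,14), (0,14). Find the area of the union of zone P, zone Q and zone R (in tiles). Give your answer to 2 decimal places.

By inclusion–exclusion:
Individual areas: |zone P| = 8, |zone Q| = 48, |zone R| = 27.
|zone P∩zone Q| = 6.597.
|zone P∩zone R| = 0.
|zone Q∩zone R| = 0.
|zone P∩zone Q∩zone R| = 0.
|zone P ∪ zone Q ∪ zone R| = 83 − 6.597 + 0 = 76.40.

76.40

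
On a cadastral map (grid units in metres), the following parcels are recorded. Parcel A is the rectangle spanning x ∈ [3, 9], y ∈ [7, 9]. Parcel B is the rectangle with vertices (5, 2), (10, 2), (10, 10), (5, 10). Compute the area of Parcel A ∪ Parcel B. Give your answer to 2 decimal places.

44.00

By inclusion–exclusion:
Individual areas: |Parcel A| = 12, |Parcel B| = 40.
|Parcel A∩Parcel B|: x∈[5,9], y∈[7,9] → 4·2 = 8.
|Parcel A ∪ Parcel B| = 52 − 8 = 44.00.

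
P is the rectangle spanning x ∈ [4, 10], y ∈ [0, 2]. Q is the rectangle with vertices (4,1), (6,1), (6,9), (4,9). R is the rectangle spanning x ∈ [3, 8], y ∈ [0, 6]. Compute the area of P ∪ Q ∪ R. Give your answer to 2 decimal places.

By inclusion–exclusion:
Individual areas: |P| = 12, |Q| = 16, |R| = 30.
|P∩Q|: x∈[4,6], y∈[1,2] → 2·1 = 2.
|P∩R|: x∈[4,8], y∈[0,2] → 4·2 = 8.
|Q∩R|: x∈[4,6], y∈[1,6] → 2·5 = 10.
|P∩Q∩R| = 2.
|P ∪ Q ∪ R| = 58 − 20 + 2 = 40.00.

40.00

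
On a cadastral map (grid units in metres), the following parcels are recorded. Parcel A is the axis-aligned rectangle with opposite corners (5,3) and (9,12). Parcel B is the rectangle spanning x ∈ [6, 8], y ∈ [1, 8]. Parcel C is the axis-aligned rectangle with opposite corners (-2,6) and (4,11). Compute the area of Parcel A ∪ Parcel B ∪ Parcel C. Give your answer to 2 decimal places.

By inclusion–exclusion:
Individual areas: |Parcel A| = 36, |Parcel B| = 14, |Parcel C| = 30.
|Parcel A∩Parcel B|: x∈[6,8], y∈[3,8] → 2·5 = 10.
|Parcel A∩Parcel C| = 0 (no overlap).
|Parcel B∩Parcel C| = 0 (no overlap).
|Parcel A∩Parcel B∩Parcel C| = 0.
|Parcel A ∪ Parcel B ∪ Parcel C| = 80 − 10 + 0 = 70.00.

70.00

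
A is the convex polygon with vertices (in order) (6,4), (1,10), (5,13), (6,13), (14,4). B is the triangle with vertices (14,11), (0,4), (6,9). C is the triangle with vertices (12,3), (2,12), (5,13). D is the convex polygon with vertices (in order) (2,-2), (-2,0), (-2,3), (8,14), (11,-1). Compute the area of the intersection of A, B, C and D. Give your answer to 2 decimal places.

2.85

The intersection is the polygon with vertices (7.532,9.383), (8.37,8.185), (7,7.5), (5.654,8.711), (6,9).
By the shoelace formula its area is 2.85.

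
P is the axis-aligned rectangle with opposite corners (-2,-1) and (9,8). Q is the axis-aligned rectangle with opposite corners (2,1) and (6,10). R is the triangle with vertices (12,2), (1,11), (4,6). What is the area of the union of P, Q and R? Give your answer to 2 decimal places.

108.88

By inclusion–exclusion:
Individual areas: |P| = 99, |Q| = 36, |R| = 14.
|P∩Q|: x∈[2,6], y∈[1,8] → 4·7 = 28.
|P∩R| = 9.7682.
|Q∩R| = 7.8283.
|P∩Q∩R| = 5.4727.
|P ∪ Q ∪ R| = 149 − 45.5965 + 5.4727 = 108.88.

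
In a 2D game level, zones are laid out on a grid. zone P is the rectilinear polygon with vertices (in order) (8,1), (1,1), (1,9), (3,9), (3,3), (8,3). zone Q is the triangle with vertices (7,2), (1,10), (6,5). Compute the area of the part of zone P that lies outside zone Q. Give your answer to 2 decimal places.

25.25

|zone P| = 26, |zone P∩zone Q| = 0.75.
|zone P ∖ zone Q| = |zone P| − |zone P∩zone Q| = 26 − 0.75 = 25.25.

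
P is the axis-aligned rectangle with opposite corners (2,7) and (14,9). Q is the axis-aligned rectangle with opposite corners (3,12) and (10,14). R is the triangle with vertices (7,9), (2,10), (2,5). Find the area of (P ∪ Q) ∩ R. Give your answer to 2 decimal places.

7.50

The region (P ∪ Q) ∩ R is the polygon with vertices (7,9), (4.5,7), (2,7), (2,9).
By the shoelace formula its area is 7.50.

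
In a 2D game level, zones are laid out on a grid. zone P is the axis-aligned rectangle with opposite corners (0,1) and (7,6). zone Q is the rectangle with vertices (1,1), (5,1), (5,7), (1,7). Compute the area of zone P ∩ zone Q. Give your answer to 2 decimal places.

20.00

|zone P∩zone Q|: x∈[1,5], y∈[1,6] → 4·5 = 20.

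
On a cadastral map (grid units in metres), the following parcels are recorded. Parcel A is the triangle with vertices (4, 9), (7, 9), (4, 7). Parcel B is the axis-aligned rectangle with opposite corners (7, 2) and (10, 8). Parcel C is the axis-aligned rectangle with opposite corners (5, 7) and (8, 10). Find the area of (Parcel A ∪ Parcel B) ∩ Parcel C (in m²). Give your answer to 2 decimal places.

2.33

|Parcel A ∪ Parcel B| = 21.
|(Parcel A ∪ Parcel B) ∩ Parcel C| = 2.33.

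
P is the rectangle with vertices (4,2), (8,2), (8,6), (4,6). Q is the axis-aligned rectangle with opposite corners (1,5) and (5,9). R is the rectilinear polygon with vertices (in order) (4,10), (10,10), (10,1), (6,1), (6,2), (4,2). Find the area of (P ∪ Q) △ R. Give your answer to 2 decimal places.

|P ∪ Q| = 31.
|(P ∪ Q) ∩ R| = 19.
|(P ∪ Q) △ R| = 31 + 52 − 38 = 45.00.

45.00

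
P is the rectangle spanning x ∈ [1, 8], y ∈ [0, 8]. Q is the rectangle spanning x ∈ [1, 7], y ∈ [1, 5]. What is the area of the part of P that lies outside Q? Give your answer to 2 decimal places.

|P∩Q|: x∈[1,7], y∈[1,5] → 6·4 = 24.
|P| = 56.
|P ∖ Q| = |P| − |P∩Q| = 56 − 24 = 32.00.

32.00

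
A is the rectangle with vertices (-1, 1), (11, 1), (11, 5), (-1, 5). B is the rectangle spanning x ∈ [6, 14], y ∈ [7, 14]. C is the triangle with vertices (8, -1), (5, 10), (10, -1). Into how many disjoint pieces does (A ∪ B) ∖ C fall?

3

(A ∪ B) ∖ C splits into 3 disjoint pieces (area 11.2727, area 31.6364, area 55.8545).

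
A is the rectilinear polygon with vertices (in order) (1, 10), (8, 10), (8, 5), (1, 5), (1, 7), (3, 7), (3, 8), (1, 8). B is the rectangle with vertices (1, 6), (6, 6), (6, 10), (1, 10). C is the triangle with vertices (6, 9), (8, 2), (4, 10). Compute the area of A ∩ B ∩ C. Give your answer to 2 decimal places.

The intersection is the polygon with vertices (6,6), (4,10), (6,9).
By the shoelace formula its area is 3.00.

3.00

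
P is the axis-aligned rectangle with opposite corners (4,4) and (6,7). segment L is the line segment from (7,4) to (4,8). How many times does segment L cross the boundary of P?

The segment meets the boundary at (4.75,7), (6,5.333).

2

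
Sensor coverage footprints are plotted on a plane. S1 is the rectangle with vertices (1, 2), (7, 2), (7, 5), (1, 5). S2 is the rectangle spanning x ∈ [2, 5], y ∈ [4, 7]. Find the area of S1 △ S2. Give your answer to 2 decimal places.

|S1∩S2|: x∈[2,5], y∈[4,5] → 3·1 = 3.
|S1 △ S2| = |S1| + |S2| − 2·|S1∩S2| = 18 + 9 − 6 = 21.00.

21.00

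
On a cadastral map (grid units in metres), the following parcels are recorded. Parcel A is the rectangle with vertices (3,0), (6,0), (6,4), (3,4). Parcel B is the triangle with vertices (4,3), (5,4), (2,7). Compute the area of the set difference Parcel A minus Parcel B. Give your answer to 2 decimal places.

|Parcel A| = 12, |Parcel A∩Parcel B| = 0.75.
|Parcel A ∖ Parcel B| = |Parcel A| − |Parcel A∩Parcel B| = 12 − 0.75 = 11.25.

11.25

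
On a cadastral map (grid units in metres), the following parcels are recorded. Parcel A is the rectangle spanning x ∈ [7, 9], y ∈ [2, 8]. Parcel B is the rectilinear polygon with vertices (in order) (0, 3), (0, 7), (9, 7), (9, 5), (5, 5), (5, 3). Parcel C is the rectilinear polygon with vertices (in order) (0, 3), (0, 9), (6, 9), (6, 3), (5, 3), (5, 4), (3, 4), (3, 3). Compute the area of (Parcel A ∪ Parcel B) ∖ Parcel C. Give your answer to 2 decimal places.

16.00

|Parcel A ∪ Parcel B| = 36.
|(Parcel A ∪ Parcel B) ∩ Parcel C| = 20.
|(Parcel A ∪ Parcel B) ∖ Parcel C| = 36 − 20 = 16.00.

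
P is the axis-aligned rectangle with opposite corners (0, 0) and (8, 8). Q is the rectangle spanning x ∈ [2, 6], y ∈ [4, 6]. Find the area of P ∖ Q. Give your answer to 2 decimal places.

56.00

|P∩Q|: x∈[2,6], y∈[4,6] → 4·2 = 8.
|P| = 64.
|P ∖ Q| = |P| − |P∩Q| = 64 − 8 = 56.00.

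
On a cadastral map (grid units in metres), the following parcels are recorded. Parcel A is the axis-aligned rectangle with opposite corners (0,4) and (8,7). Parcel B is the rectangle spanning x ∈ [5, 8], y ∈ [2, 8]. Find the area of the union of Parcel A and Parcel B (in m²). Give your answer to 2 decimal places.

By inclusion–exclusion:
Individual areas: |Parcel A| = 24, |Parcel B| = 18.
|Parcel A∩Parcel B|: x∈[5,8], y∈[4,7] → 3·3 = 9.
|Parcel A ∪ Parcel B| = 42 − 9 = 33.00.

33.00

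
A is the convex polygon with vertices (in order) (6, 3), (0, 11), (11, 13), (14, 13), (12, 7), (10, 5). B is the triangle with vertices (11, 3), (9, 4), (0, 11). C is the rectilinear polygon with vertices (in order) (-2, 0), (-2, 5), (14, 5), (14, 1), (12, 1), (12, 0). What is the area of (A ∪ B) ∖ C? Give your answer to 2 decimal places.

|A ∪ B| = 81.5515.
|(A ∪ B) ∩ C| = 6.0515.
|(A ∪ B) ∖ C| = 81.5515 − 6.0515 = 75.50.

75.50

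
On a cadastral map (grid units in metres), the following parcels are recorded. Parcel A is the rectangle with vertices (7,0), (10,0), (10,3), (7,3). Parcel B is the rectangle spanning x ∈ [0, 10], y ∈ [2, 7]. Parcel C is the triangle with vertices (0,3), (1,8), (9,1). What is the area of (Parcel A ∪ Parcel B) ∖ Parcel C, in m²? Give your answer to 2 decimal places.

33.87

|Parcel A ∪ Parcel B| = 56.
|(Parcel A ∪ Parcel B) ∩ Parcel C| = 22.1341.
|(Parcel A ∪ Parcel B) ∖ Parcel C| = 56 − 22.1341 = 33.87.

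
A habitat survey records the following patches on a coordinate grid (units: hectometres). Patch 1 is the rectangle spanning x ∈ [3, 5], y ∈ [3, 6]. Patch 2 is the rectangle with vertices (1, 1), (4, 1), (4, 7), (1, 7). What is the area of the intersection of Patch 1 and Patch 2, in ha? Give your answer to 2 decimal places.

|Patch 1∩Patch 2|: x∈[3,4], y∈[3,6] → 1·3 = 3.

3.00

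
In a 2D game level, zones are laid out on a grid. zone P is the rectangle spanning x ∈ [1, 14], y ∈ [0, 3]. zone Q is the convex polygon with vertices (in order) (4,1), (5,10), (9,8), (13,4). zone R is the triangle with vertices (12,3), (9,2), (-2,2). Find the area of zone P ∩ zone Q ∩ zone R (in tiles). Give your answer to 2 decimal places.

2.34

The intersection is the polygon with vertices (7,2), (4.111,2), (4.16,2.44), (9.454,2.818).
By the shoelace formula its area is 2.34.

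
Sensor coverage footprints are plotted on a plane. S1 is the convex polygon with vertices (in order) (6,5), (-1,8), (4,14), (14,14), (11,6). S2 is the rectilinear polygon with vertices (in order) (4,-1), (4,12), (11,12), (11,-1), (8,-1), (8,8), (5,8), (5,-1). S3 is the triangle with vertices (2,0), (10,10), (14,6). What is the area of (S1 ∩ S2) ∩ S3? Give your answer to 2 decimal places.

The region (S1 ∩ S2) ∩ S3 is the polygon with vertices (11,6), (8,5.4), (8,7.5), (10,10), (11,9).
By the shoelace formula its area is 9.90.

9.90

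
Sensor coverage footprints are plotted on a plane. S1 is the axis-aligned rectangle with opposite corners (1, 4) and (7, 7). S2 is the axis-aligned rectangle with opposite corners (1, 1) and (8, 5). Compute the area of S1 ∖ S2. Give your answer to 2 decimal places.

|S1∩S2|: x∈[1,7], y∈[4,5] → 6·1 = 6.
|S1| = 18.
|S1 ∖ S2| = |S1| − |S1∩S2| = 18 − 6 = 12.00.

12.00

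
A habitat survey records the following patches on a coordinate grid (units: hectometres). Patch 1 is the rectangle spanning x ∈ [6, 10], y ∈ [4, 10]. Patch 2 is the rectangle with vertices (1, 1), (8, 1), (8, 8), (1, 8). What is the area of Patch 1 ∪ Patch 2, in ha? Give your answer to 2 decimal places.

By inclusion–exclusion:
Individual areas: |Patch 1| = 24, |Patch 2| = 49.
|Patch 1∩Patch 2|: x∈[6,8], y∈[4,8] → 2·4 = 8.
|Patch 1 ∪ Patch 2| = 73 − 8 = 65.00.

65.00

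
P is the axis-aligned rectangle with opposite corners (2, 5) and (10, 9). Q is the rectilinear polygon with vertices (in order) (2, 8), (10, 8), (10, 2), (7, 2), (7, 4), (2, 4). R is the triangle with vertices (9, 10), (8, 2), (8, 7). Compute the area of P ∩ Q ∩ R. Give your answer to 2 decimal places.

The intersection is the polygon with vertices (8,5), (8,7), (8.333,8), (8.75,8), (8.375,5).
By the shoelace formula its area is 1.52.

1.52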